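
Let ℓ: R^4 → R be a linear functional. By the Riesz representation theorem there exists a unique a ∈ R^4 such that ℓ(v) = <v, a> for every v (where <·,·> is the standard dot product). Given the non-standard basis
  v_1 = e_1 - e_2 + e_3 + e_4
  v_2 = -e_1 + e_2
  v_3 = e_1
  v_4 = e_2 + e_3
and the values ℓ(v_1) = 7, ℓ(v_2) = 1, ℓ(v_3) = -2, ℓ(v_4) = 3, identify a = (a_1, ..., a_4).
a = (-2, -1, 4, 4)

Write a = (a_1, ..., a_4) in the standard basis. For each basis vector v_i, ℓ(v_i) = <v_i, a> is a linear equation in the a_j's. Collect the n equations into a matrix system V a = ℓ, where row i of V is v_i (expressed in the standard basis). Since V is invertible (lower-triangular with 1s on the diagonal, up to permutation), solve by back-substitution:
  V =
[[1, -1, 1, 1],
 [-1, 1, 0, 0],
 [1, 0, 0, 0],
 [0, 1, 1, 0]]
  V a = (7, 1, -2, 3)
Solving gives a = (-2, -1, 4, 4).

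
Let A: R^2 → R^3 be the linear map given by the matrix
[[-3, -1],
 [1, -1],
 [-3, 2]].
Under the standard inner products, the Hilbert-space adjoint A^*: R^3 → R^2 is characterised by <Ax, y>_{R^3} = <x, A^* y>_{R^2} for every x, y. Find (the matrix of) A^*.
A^* = A^T =
[[-3, 1, -3],
 [-1, -1, 2]]

For real matrices with standard dot products, the defining identity <Ax, y> = <x, A^* y> gives (Ax)^T y = x^T (A^*) y, i.e. x^T A^T y = x^T (A^*) y. Since this holds for all x, y, we must have A^* = A^T. Therefore
A^* =
[[-3, 1, -3],
 [-1, -1, 2]].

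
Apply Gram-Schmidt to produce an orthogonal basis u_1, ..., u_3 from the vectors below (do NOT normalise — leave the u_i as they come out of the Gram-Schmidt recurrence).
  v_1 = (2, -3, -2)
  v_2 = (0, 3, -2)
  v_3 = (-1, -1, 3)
Orthogonal basis:
  u_1 = (2, -3, -2)
  u_2 = (10/17, 36/17, -44/17)
  u_3 = (6/49, 2/49, 3/49)

Apply the Gram-Schmidt recurrence
  u_1 = v_1
  u_i = v_i − Σ_{j<i} ((v_i · u_j) / (u_j · u_j)) · u_j.

Step by step this gives:
  u_1 = (2, -3, -2)
  u_2 = (10/17, 36/17, -44/17)
  u_3 = (6/49, 2/49, 3/49)

Orthogonality check:
  u_2 · u_1 = 0 (should be 0)
  u_3 · u_1 = 0 (should be 0)
  u_3 · u_2 = 0 (should be 0)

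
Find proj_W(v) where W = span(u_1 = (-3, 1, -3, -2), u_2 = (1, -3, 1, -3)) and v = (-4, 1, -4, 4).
proj_W(v) = (-1291/451, 155/41, -1291/451, 892/451)

Set up U = [u_1 | ... | u_2] ∈ R^(4×2). The projector onto W = col(U) is P = U (U^T U)^(-1) U^T.
Compute U^T U =
  [23, -3]
  [-3, 20],
and U^T v = (17, -23).
Solve U^T U · c = U^T v for the coefficients: c = (271/451, -478/451). The projection is proj_W(v) = U c.
Check: (v - proj_W(v)) · u_1 = 0  (should be 0).
Check: (v - proj_W(v)) · u_2 = 0  (should be 0).
Result: proj_W(v) = (-1291/451, 155/41, -1291/451, 892/451).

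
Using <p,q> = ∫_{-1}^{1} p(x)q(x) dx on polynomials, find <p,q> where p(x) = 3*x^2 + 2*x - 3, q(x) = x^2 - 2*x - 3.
<p,q> = 128/15

Expand the product: p(x)·q(x) = 3*x^4 - 4*x^3 - 16*x^2 + 9.
∫_{-1}^{1} of each monomial x^k gives [2/(k+1) if k even, 0 if k odd]. Integrating term-by-term (or equivalently evaluating the antiderivative F(x) = 3*x^5/5 - x^4 - 16*x^3/3 + 9*x at the endpoints):
  F(1) − F(−1) = 49/15 − (-79/15) = 128/15.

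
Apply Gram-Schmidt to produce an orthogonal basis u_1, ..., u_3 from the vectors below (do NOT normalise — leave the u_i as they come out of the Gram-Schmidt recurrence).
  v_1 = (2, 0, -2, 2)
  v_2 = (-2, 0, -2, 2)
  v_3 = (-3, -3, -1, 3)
Orthogonal basis:
  u_1 = (2, 0, -2, 2)
  u_2 = (-8/3, 0, -4/3, 4/3)
  u_3 = (0, -3, 1, 1)

Apply the Gram-Schmidt recurrence
  u_1 = v_1
  u_i = v_i − Σ_{j<i} ((v_i · u_j) / (u_j · u_j)) · u_j.

Step by step this gives:
  u_1 = (2, 0, -2, 2)
  u_2 = (-8/3, 0, -4/3, 4/3)
  u_3 = (0, -3, 1, 1)

Orthogonality check:
  u_2 · u_1 = 0 (should be 0)
  u_3 · u_1 = 0 (should be 0)
  u_3 · u_2 = 0 (should be 0)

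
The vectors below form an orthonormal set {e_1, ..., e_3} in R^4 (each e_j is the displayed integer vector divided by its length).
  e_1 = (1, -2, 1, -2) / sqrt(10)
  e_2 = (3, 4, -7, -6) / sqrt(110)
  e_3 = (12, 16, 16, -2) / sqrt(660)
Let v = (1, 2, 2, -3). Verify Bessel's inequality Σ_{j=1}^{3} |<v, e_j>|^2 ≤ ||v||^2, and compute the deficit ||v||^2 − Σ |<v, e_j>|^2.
Σ |<v, e_j>|^2 = 221/15; ||v||^2 = 18; deficit = 49/15

Write each e_j = u_j / sqrt(<u_j, u_j>) where u_j is the displayed integer vector. Then <v, e_j> = <v, u_j> / sqrt(<u_j, u_j>), so |<v, e_j>|^2 = <v, u_j>^2 / <u_j, u_j>.
Coefficients: <v, e_1> = 5/sqrt(10), <v, e_2> = 15/sqrt(110), <v, e_3> = 82/sqrt(660).
Square and sum: Σ |<v, e_j>|^2 = 221/15.
Compute ||v||^2 = v·v = 18.
Deficit = 18 − 221/15 = 49/15 ≥ 0, confirming Bessel's inequality. (The deficit equals ||v − Σ <v,e_j> e_j||^2, the squared distance from v to span{e_j}.)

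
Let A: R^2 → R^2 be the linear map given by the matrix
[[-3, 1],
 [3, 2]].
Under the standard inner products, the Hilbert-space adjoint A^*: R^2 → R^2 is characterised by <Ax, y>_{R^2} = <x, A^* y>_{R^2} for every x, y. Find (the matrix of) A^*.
A^* = A^T =
[[-3, 3],
 [1, 2]]

For real matrices with standard dot products, the defining identity <Ax, y> = <x, A^* y> gives (Ax)^T y = x^T (A^*) y, i.e. x^T A^T y = x^T (A^*) y. Since this holds for all x, y, we must have A^* = A^T. Therefore
A^* =
[[-3, 3],
 [1, 2]].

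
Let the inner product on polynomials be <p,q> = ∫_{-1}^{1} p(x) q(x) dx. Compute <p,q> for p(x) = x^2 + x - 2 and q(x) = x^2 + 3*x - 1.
<p,q> = 22/5

Expand the product: p(x)·q(x) = x^4 + 4*x^3 - 7*x + 2.
∫_{-1}^{1} of each monomial x^k gives [2/(k+1) if k even, 0 if k odd]. Integrating term-by-term (or equivalently evaluating the antiderivative F(x) = x^5/5 + x^4 - 7*x^2/2 + 2*x at the endpoints):
  F(1) − F(−1) = -3/10 − (-47/10) = 22/5.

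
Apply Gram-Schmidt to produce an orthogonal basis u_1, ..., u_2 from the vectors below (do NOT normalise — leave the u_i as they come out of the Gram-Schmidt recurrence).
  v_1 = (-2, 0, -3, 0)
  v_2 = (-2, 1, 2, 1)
Orthogonal basis:
  u_1 = (-2, 0, -3, 0)
  u_2 = (-30/13, 1, 20/13, 1)

Apply the Gram-Schmidt recurrence
  u_1 = v_1
  u_i = v_i − Σ_{j<i} ((v_i · u_j) / (u_j · u_j)) · u_j.

Step by step this gives:
  u_1 = (-2, 0, -3, 0)
  u_2 = (-30/13, 1, 20/13, 1)

Orthogonality check:
  u_2 · u_1 = 0 (should be 0)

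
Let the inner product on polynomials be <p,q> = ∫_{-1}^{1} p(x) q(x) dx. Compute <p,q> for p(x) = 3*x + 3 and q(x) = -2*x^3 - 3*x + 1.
<p,q> = -12/5

Expand the product: p(x)·q(x) = -6*x^4 - 6*x^3 - 9*x^2 - 6*x + 3.
∫_{-1}^{1} of each monomial x^k gives [2/(k+1) if k even, 0 if k odd]. Integrating term-by-term (or equivalently evaluating the antiderivative F(x) = -6*x^5/5 - 3*x^4/2 - 3*x^3 - 3*x^2 + 3*x at the endpoints):
  F(1) − F(−1) = -57/10 − (-33/10) = -12/5.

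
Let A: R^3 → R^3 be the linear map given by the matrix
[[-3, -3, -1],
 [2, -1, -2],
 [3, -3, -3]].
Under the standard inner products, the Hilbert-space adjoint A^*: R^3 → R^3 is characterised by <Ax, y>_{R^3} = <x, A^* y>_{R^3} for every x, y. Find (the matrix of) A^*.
A^* = A^T =
[[-3, 2, 3],
 [-3, -1, -3],
 [-1, -2, -3]]

For real matrices with standard dot products, the defining identity <Ax, y> = <x, A^* y> gives (Ax)^T y = x^T (A^*) y, i.e. x^T A^T y = x^T (A^*) y. Since this holds for all x, y, we must have A^* = A^T. Therefore
A^* =
[[-3, 2, 3],
 [-3, -1, -3],
 [-1, -2, -3]].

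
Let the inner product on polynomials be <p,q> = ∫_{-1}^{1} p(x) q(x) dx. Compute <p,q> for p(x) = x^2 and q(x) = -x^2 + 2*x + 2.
<p,q> = 14/15

Expand the product: p(x)·q(x) = -x^4 + 2*x^3 + 2*x^2.
∫_{-1}^{1} of each monomial x^k gives [2/(k+1) if k even, 0 if k odd]. Integrating term-by-term (or equivalently evaluating the antiderivative F(x) = -x^5/5 + x^4/2 + 2*x^3/3 at the endpoints):
  F(1) − F(−1) = 29/30 − (1/30) = 14/15.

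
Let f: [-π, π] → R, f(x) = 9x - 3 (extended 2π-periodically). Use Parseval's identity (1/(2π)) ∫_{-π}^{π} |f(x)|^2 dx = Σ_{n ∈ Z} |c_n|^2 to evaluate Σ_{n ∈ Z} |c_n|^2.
Σ |c_n|^2 = 27π^2 + 9

Expand and integrate term by term over [-π, π]:
  ∫ (9x)^2 dx = 81·(2π^3/3); ∫ 2·9·(-3)·x dx = 0 (odd integrand); ∫ (-3)^2 dx = 9·2π.
So (1/(2π)) ∫_{-π}^{π} (9x - 3)^2 dx = 81π^2/3 + 9 = 27π^2 + 9.
Parseval ⇒ Σ |c_n|^2 = 27π^2 + 9.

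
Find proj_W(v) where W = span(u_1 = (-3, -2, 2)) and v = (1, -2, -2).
proj_W(v) = (9/17, 6/17, -6/17)

Set up U = [u_1 | ... | u_1] ∈ R^(3×1). The projector onto W = col(U) is P = U (U^T U)^(-1) U^T.
Compute U^T U =
  [17],
and U^T v = (-3).
Solve U^T U · c = U^T v for the coefficients: c = (-3/17). The projection is proj_W(v) = U c.
Check: (v - proj_W(v)) · u_1 = 0  (should be 0).
Result: proj_W(v) = (9/17, 6/17, -6/17).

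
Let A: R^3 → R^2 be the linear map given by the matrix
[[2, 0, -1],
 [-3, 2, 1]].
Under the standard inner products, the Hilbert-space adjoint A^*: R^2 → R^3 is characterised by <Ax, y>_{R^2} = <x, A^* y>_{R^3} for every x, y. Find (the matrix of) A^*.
A^* = A^T =
[[2, -3],
 [0, 2],
 [-1, 1]]

For real matrices with standard dot products, the defining identity <Ax, y> = <x, A^* y> gives (Ax)^T y = x^T (A^*) y, i.e. x^T A^T y = x^T (A^*) y. Since this holds for all x, y, we must have A^* = A^T. Therefore
A^* =
[[2, -3],
 [0, 2],
 [-1, 1]].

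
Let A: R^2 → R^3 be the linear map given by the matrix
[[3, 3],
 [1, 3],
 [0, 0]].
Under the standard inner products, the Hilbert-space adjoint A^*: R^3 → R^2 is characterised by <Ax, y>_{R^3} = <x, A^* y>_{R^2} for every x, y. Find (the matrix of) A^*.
A^* = A^T =
[[3, 1, 0],
 [3, 3, 0]]

For real matrices with standard dot products, the defining identity <Ax, y> = <x, A^* y> gives (Ax)^T y = x^T (A^*) y, i.e. x^T A^T y = x^T (A^*) y. Since this holds for all x, y, we must have A^* = A^T. Therefore
A^* =
[[3, 1, 0],
 [3, 3, 0]].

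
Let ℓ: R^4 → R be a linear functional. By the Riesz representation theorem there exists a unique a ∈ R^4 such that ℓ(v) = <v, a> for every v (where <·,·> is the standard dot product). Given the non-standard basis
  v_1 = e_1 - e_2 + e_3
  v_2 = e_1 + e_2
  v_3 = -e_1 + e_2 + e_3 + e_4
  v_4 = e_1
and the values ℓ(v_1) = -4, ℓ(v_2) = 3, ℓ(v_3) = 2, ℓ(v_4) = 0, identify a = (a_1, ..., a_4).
a = (0, 3, -1, 0)

Write a = (a_1, ..., a_4) in the standard basis. For each basis vector v_i, ℓ(v_i) = <v_i, a> is a linear equation in the a_j's. Collect the n equations into a matrix system V a = ℓ, where row i of V is v_i (expressed in the standard basis). Since V is invertible (lower-triangular with 1s on the diagonal, up to permutation), solve by back-substitution:
  V =
[[1, -1, 1, 0],
 [1, 1, 0, 0],
 [-1, 1, 1, 1],
 [1, 0, 0, 0]]
  V a = (-4, 3, 2, 0)
Solving gives a = (0, 3, -1, 0).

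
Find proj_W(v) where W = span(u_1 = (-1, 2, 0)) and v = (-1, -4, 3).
proj_W(v) = (7/5, -14/5, 0)

Set up U = [u_1 | ... | u_1] ∈ R^(3×1). The projector onto W = col(U) is P = U (U^T U)^(-1) U^T.
Compute U^T U =
  [5],
and U^T v = (-7).
Solve U^T U · c = U^T v for the coefficients: c = (-7/5). The projection is proj_W(v) = U c.
Check: (v - proj_W(v)) · u_1 = 0  (should be 0).
Result: proj_W(v) = (7/5, -14/5, 0).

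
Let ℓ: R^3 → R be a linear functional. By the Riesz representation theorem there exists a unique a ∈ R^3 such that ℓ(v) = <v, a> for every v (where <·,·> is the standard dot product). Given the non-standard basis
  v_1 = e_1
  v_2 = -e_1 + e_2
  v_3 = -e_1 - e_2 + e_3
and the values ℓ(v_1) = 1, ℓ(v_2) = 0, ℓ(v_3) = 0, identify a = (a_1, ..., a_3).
a = (1, 1, 2)

Write a = (a_1, ..., a_3) in the standard basis. For each basis vector v_i, ℓ(v_i) = <v_i, a> is a linear equation in the a_j's. Collect the n equations into a matrix system V a = ℓ, where row i of V is v_i (expressed in the standard basis). Since V is invertible (lower-triangular with 1s on the diagonal, up to permutation), solve by back-substitution:
  V =
[[1, 0, 0],
 [-1, 1, 0],
 [-1, -1, 1]]
  V a = (1, 0, 0)
Solving gives a = (1, 1, 2).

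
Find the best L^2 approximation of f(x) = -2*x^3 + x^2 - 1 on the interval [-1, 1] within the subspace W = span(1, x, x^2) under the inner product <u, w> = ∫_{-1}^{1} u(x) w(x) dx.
g(x) = x^2 - 6*x/5 - 1

The best approximation g ∈ W is the orthogonal projection of f onto W. Writing g = a_0 + a_1 x + a_2 x^2, the coefficients solve the normal equations G · a = b where
  G_{ij} = <φ_i, φ_j> and b_i = <f, φ_i>, with φ_0 = 1, φ_1 = x, φ_2 = x^2.
G =
  [2, 0, 2/3]
  [0, 2/3, 0]
  [2/3, 0, 2/5],
b = (-4/3, -4/5, -4/15).
Solving gives a_0 = -1, a_1 = -6/5, a_2 = 1, so
  g(x) = x^2 - 6*x/5 - 1.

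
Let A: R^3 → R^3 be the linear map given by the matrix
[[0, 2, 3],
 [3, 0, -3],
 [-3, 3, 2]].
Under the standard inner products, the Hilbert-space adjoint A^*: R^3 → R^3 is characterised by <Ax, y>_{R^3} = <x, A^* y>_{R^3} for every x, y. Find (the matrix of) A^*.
A^* = A^T =
[[0, 3, -3],
 [2, 0, 3],
 [3, -3, 2]]

For real matrices with standard dot products, the defining identity <Ax, y> = <x, A^* y> gives (Ax)^T y = x^T (A^*) y, i.e. x^T A^T y = x^T (A^*) y. Since this holds for all x, y, we must have A^* = A^T. Therefore
A^* =
[[0, 3, -3],
 [2, 0, 3],
 [3, -3, 2]].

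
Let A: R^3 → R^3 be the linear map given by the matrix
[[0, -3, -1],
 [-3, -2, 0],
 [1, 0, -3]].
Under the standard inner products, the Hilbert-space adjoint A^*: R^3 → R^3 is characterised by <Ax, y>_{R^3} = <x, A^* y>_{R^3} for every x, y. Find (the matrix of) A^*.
A^* = A^T =
[[0, -3, 1],
 [-3, -2, 0],
 [-1, 0, -3]]

For real matrices with standard dot products, the defining identity <Ax, y> = <x, A^* y> gives (Ax)^T y = x^T (A^*) y, i.e. x^T A^T y = x^T (A^*) y. Since this holds for all x, y, we must have A^* = A^T. Therefore
A^* =
[[0, -3, 1],
 [-3, -2, 0],
 [-1, 0, -3]].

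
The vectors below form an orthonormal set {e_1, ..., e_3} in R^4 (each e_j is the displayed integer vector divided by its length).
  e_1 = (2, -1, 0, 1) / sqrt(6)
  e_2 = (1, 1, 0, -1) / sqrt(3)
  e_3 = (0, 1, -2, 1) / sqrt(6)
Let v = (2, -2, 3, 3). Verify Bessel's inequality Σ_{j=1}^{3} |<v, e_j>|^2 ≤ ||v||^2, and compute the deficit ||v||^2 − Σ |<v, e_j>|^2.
Σ |<v, e_j>|^2 = 62/3; ||v||^2 = 26; deficit = 16/3

Write each e_j = u_j / sqrt(<u_j, u_j>) where u_j is the displayed integer vector. Then <v, e_j> = <v, u_j> / sqrt(<u_j, u_j>), so |<v, e_j>|^2 = <v, u_j>^2 / <u_j, u_j>.
Coefficients: <v, e_1> = 9/sqrt(6), <v, e_2> = -3/sqrt(3), <v, e_3> = -5/sqrt(6).
Square and sum: Σ |<v, e_j>|^2 = 62/3.
Compute ||v||^2 = v·v = 26.
Deficit = 26 − 62/3 = 16/3 ≥ 0, confirming Bessel's inequality. (The deficit equals ||v − Σ <v,e_j> e_j||^2, the squared distance from v to span{e_j}.)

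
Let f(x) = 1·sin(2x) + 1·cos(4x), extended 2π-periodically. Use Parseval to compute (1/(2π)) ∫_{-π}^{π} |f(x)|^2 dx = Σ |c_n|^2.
Σ |c_n|^2 = 1

Expand |f|^2 and use orthogonality of {sin(nx), cos(mx)} on [-π, π]:
  ∫_{-π}^{π} sin(nx)^2 dx = π, ∫ cos(mx)^2 dx = π, and cross terms integrate to 0.
So ∫_{-π}^{π} f(x)^2 dx = 1^2 · π + 1^2 · π = (1 + 1)π.
Divide by 2π: (1 + 1)/2 = 1.
By Parseval, this equals Σ |c_n|^2.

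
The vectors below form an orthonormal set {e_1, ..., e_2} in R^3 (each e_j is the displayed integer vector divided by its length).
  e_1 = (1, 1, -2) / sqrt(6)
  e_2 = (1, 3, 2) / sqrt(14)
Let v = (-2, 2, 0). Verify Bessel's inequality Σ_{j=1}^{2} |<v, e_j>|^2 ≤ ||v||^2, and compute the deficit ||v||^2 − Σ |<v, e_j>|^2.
Σ |<v, e_j>|^2 = 8/7; ||v||^2 = 8; deficit = 48/7

Write each e_j = u_j / sqrt(<u_j, u_j>) where u_j is the displayed integer vector. Then <v, e_j> = <v, u_j> / sqrt(<u_j, u_j>), so |<v, e_j>|^2 = <v, u_j>^2 / <u_j, u_j>.
Coefficients: <v, e_1> = 0/sqrt(6), <v, e_2> = 4/sqrt(14).
Square and sum: Σ |<v, e_j>|^2 = 8/7.
Compute ||v||^2 = v·v = 8.
Deficit = 8 − 8/7 = 48/7 ≥ 0, confirming Bessel's inequality. (The deficit equals ||v − Σ <v,e_j> e_j||^2, the squared distance from v to span{e_j}.)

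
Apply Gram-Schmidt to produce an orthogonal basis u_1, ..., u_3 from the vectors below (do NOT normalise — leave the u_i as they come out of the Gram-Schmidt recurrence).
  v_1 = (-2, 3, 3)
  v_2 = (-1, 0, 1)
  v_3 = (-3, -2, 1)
Orthogonal basis:
  u_1 = (-2, 3, 3)
  u_2 = (-6/11, -15/22, 7/22)
  u_3 = (-12/19, 4/19, -12/19)

Apply the Gram-Schmidt recurrence
  u_1 = v_1
  u_i = v_i − Σ_{j<i} ((v_i · u_j) / (u_j · u_j)) · u_j.

Step by step this gives:
  u_1 = (-2, 3, 3)
  u_2 = (-6/11, -15/22, 7/22)
  u_3 = (-12/19, 4/19, -12/19)

Orthogonality check:
  u_2 · u_1 = 0 (should be 0)
  u_3 · u_1 = 0 (should be 0)
  u_3 · u_2 = 0 (should be 0)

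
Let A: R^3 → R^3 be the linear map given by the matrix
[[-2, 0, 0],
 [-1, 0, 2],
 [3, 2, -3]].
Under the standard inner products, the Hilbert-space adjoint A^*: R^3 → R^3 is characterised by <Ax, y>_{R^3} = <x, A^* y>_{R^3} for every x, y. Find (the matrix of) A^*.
A^* = A^T =
[[-2, -1, 3],
 [0, 0, 2],
 [0, 2, -3]]

For real matrices with standard dot products, the defining identity <Ax, y> = <x, A^* y> gives (Ax)^T y = x^T (A^*) y, i.e. x^T A^T y = x^T (A^*) y. Since this holds for all x, y, we must have A^* = A^T. Therefore
A^* =
[[-2, -1, 3],
 [0, 0, 2],
 [0, 2, -3]].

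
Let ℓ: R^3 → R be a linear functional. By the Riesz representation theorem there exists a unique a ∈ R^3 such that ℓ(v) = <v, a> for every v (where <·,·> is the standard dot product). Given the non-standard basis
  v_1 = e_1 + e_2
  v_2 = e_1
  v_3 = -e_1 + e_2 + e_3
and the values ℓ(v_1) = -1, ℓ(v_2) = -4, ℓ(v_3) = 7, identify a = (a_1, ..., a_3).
a = (-4, 3, 0)

Write a = (a_1, ..., a_3) in the standard basis. For each basis vector v_i, ℓ(v_i) = <v_i, a> is a linear equation in the a_j's. Collect the n equations into a matrix system V a = ℓ, where row i of V is v_i (expressed in the standard basis). Since V is invertible (lower-triangular with 1s on the diagonal, up to permutation), solve by back-substitution:
  V =
[[1, 1, 0],
 [1, 0, 0],
 [-1, 1, 1]]
  V a = (-1, -4, 7)
Solving gives a = (-4, 3, 0).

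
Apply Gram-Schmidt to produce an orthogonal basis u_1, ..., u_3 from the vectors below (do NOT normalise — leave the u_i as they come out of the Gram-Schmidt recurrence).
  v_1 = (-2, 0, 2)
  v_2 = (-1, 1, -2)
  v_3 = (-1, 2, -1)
Orthogonal basis:
  u_1 = (-2, 0, 2)
  u_2 = (-3/2, 1, -3/2)
  u_3 = (4/11, 12/11, 4/11)

Apply the Gram-Schmidt recurrence
  u_1 = v_1
  u_i = v_i − Σ_{j<i} ((v_i · u_j) / (u_j · u_j)) · u_j.

Step by step this gives:
  u_1 = (-2, 0, 2)
  u_2 = (-3/2, 1, -3/2)
  u_3 = (4/11, 12/11, 4/11)

Orthogonality check:
  u_2 · u_1 = 0 (should be 0)
  u_3 · u_1 = 0 (should be 0)
  u_3 · u_2 = 0 (should be 0)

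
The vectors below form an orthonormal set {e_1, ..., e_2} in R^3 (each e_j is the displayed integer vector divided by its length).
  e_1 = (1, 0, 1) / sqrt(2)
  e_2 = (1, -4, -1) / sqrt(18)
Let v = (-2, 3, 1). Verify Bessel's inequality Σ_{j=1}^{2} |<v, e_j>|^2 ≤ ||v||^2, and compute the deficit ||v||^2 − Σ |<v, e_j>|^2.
Σ |<v, e_j>|^2 = 13; ||v||^2 = 14; deficit = 1

Write each e_j = u_j / sqrt(<u_j, u_j>) where u_j is the displayed integer vector. Then <v, e_j> = <v, u_j> / sqrt(<u_j, u_j>), so |<v, e_j>|^2 = <v, u_j>^2 / <u_j, u_j>.
Coefficients: <v, e_1> = -1/sqrt(2), <v, e_2> = -15/sqrt(18).
Square and sum: Σ |<v, e_j>|^2 = 13.
Compute ||v||^2 = v·v = 14.
Deficit = 14 − 13 = 1 ≥ 0, confirming Bessel's inequality. (The deficit equals ||v − Σ <v,e_j> e_j||^2, the squared distance from v to span{e_j}.)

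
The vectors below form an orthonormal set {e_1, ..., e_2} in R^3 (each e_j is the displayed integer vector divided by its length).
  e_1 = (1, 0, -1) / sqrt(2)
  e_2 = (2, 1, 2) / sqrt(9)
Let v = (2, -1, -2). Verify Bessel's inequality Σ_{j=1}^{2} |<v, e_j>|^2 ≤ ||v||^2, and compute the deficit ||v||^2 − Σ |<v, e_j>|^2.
Σ |<v, e_j>|^2 = 73/9; ||v||^2 = 9; deficit = 8/9

Write each e_j = u_j / sqrt(<u_j, u_j>) where u_j is the displayed integer vector. Then <v, e_j> = <v, u_j> / sqrt(<u_j, u_j>), so |<v, e_j>|^2 = <v, u_j>^2 / <u_j, u_j>.
Coefficients: <v, e_1> = 4/sqrt(2), <v, e_2> = -1/sqrt(9).
Square and sum: Σ |<v, e_j>|^2 = 73/9.
Compute ||v||^2 = v·v = 9.
Deficit = 9 − 73/9 = 8/9 ≥ 0, confirming Bessel's inequality. (The deficit equals ||v − Σ <v,e_j> e_j||^2, the squared distance from v to span{e_j}.)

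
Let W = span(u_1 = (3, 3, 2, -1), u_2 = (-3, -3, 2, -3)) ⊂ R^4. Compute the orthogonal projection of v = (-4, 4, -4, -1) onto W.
proj_W(v) = (-15/37, -15/37, -58/37, 53/37)

Set up U = [u_1 | ... | u_2] ∈ R^(4×2). The projector onto W = col(U) is P = U (U^T U)^(-1) U^T.
Compute U^T U =
  [23, -11]
  [-11, 31],
and U^T v = (-7, -5).
Solve U^T U · c = U^T v for the coefficients: c = (-17/37, -12/37). The projection is proj_W(v) = U c.
Check: (v - proj_W(v)) · u_1 = 0  (should be 0).
Check: (v - proj_W(v)) · u_2 = 0  (should be 0).
Result: proj_W(v) = (-15/37, -15/37, -58/37, 53/37).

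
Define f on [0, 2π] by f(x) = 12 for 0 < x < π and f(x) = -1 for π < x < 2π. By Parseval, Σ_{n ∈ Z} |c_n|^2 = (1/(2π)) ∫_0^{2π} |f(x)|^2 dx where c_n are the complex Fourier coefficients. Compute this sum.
Σ |c_n|^2 = 145/2

Parseval equates the L^2 energy of f (normalised by 1/(2π)) with the ℓ^2 sum of its Fourier coefficients: (1/(2π)) ∫_0^{2π} |f|^2 = Σ |c_n|^2.
Compute the left side: (1/(2π)) [∫_0^π 12^2 dx + ∫_π^{2π} (-1)^2 dx] = (1/(2π)) · (144π + 1π) = (144 + 1)/2 = 145/2.
So Σ_{n ∈ Z} |c_n|^2 = 145/2.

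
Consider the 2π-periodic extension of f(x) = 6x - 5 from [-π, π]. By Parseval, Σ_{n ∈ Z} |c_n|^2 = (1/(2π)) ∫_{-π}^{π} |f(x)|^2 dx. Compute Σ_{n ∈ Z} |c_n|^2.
Σ |c_n|^2 = 12π^2 + 25

Expand and integrate term by term over [-π, π]:
  ∫ (6x)^2 dx = 36·(2π^3/3); ∫ 2·6·(-5)·x dx = 0 (odd integrand); ∫ (-5)^2 dx = 25·2π.
So (1/(2π)) ∫_{-π}^{π} (6x - 5)^2 dx = 36π^2/3 + 25 = 12π^2 + 25.
Parseval ⇒ Σ |c_n|^2 = 12π^2 + 25.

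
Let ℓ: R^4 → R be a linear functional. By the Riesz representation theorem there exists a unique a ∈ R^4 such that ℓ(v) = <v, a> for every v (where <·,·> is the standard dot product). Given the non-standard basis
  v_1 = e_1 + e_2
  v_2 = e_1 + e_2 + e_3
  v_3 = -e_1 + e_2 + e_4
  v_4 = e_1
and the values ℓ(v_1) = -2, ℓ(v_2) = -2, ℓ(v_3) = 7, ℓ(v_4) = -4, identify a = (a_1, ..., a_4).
a = (-4, 2, 0, 1)

Write a = (a_1, ..., a_4) in the standard basis. For each basis vector v_i, ℓ(v_i) = <v_i, a> is a linear equation in the a_j's. Collect the n equations into a matrix system V a = ℓ, where row i of V is v_i (expressed in the standard basis). Since V is invertible (lower-triangular with 1s on the diagonal, up to permutation), solve by back-substitution:
  V =
[[1, 1, 0, 0],
 [1, 1, 1, 0],
 [-1, 1, 0, 1],
 [1, 0, 0, 0]]
  V a = (-2, -2, 7, -4)
Solving gives a = (-4, 2, 0, 1).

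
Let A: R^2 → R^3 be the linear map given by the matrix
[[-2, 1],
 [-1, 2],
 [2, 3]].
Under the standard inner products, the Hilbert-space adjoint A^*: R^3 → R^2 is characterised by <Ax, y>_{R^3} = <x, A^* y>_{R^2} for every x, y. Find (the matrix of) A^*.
A^* = A^T =
[[-2, -1, 2],
 [1, 2, 3]]

For real matrices with standard dot products, the defining identity <Ax, y> = <x, A^* y> gives (Ax)^T y = x^T (A^*) y, i.e. x^T A^T y = x^T (A^*) y. Since this holds for all x, y, we must have A^* = A^T. Therefore
A^* =
[[-2, -1, 2],
 [1, 2, 3]].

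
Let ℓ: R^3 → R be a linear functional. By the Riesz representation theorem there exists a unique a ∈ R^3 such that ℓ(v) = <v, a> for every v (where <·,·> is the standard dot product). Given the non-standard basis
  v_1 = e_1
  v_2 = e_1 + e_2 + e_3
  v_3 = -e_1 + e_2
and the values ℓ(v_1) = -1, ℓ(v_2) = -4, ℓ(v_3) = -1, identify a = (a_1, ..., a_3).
a = (-1, -2, -1)

Write a = (a_1, ..., a_3) in the standard basis. For each basis vector v_i, ℓ(v_i) = <v_i, a> is a linear equation in the a_j's. Collect the n equations into a matrix system V a = ℓ, where row i of V is v_i (expressed in the standard basis). Since V is invertible (lower-triangular with 1s on the diagonal, up to permutation), solve by back-substitution:
  V =
[[1, 0, 0],
 [1, 1, 1],
 [-1, 1, 0]]
  V a = (-1, -4, -1)
Solving gives a = (-1, -2, -1).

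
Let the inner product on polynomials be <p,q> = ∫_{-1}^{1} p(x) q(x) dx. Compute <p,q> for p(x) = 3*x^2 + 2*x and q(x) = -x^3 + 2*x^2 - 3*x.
<p,q> = -12/5

Expand the product: p(x)·q(x) = -3*x^5 + 4*x^4 - 5*x^3 - 6*x^2.
∫_{-1}^{1} of each monomial x^k gives [2/(k+1) if k even, 0 if k odd]. Integrating term-by-term (or equivalently evaluating the antiderivative F(x) = -x^6/2 + 4*x^5/5 - 5*x^4/4 - 2*x^3 at the endpoints):
  F(1) − F(−1) = -59/20 − (-11/20) = -12/5.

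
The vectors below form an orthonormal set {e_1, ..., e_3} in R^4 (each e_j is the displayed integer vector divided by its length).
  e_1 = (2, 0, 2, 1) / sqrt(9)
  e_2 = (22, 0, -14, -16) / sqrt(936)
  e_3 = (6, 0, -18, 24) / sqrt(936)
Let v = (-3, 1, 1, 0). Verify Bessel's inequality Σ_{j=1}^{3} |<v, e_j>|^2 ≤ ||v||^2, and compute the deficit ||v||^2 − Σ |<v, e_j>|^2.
Σ |<v, e_j>|^2 = 10; ||v||^2 = 11; deficit = 1

Write each e_j = u_j / sqrt(<u_j, u_j>) where u_j is the displayed integer vector. Then <v, e_j> = <v, u_j> / sqrt(<u_j, u_j>), so |<v, e_j>|^2 = <v, u_j>^2 / <u_j, u_j>.
Coefficients: <v, e_1> = -4/sqrt(9), <v, e_2> = -80/sqrt(936), <v, e_3> = -36/sqrt(936).
Square and sum: Σ |<v, e_j>|^2 = 10.
Compute ||v||^2 = v·v = 11.
Deficit = 11 − 10 = 1 ≥ 0, confirming Bessel's inequality. (The deficit equals ||v − Σ <v,e_j> e_j||^2, the squared distance from v to span{e_j}.)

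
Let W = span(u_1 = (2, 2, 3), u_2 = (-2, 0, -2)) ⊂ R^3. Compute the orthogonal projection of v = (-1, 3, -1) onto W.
proj_W(v) = (-5/3, 8/3, -1/3)

Set up U = [u_1 | ... | u_2] ∈ R^(3×2). The projector onto W = col(U) is P = U (U^T U)^(-1) U^T.
Compute U^T U =
  [17, -10]
  [-10, 8],
and U^T v = (1, 4).
Solve U^T U · c = U^T v for the coefficients: c = (4/3, 13/6). The projection is proj_W(v) = U c.
Check: (v - proj_W(v)) · u_1 = 0  (should be 0).
Check: (v - proj_W(v)) · u_2 = 0  (should be 0).
Result: proj_W(v) = (-5/3, 8/3, -1/3).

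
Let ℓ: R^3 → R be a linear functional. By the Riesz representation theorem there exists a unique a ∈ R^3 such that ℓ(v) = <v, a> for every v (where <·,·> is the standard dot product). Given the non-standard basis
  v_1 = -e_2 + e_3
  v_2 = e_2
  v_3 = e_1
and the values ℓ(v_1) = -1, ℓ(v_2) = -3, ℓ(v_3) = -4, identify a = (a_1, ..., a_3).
a = (-4, -3, -4)

Write a = (a_1, ..., a_3) in the standard basis. For each basis vector v_i, ℓ(v_i) = <v_i, a> is a linear equation in the a_j's. Collect the n equations into a matrix system V a = ℓ, where row i of V is v_i (expressed in the standard basis). Since V is invertible (lower-triangular with 1s on the diagonal, up to permutation), solve by back-substitution:
  V =
[[0, -1, 1],
 [0, 1, 0],
 [1, 0, 0]]
  V a = (-1, -3, -4)
Solving gives a = (-4, -3, -4).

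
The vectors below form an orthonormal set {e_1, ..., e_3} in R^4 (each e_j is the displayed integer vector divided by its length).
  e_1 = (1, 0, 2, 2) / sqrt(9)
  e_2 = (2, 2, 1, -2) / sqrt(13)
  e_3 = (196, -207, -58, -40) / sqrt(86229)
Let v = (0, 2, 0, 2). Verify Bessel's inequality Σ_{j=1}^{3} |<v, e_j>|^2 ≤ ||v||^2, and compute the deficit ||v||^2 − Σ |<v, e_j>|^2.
Σ |<v, e_j>|^2 = 3396/737; ||v||^2 = 8; deficit = 2500/737

Write each e_j = u_j / sqrt(<u_j, u_j>) where u_j is the displayed integer vector. Then <v, e_j> = <v, u_j> / sqrt(<u_j, u_j>), so |<v, e_j>|^2 = <v, u_j>^2 / <u_j, u_j>.
Coefficients: <v, e_1> = 4/sqrt(9), <v, e_2> = 0/sqrt(13), <v, e_3> = -494/sqrt(86229).
Square and sum: Σ |<v, e_j>|^2 = 3396/737.
Compute ||v||^2 = v·v = 8.
Deficit = 8 − 3396/737 = 2500/737 ≥ 0, confirming Bessel's inequality. (The deficit equals ||v − Σ <v,e_j> e_j||^2, the squared distance from v to span{e_j}.)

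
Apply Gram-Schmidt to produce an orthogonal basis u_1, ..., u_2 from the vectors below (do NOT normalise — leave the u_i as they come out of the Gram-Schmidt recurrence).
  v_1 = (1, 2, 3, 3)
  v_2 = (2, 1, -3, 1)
Orthogonal basis:
  u_1 = (1, 2, 3, 3)
  u_2 = (48/23, 27/23, -63/23, 29/23)

Apply the Gram-Schmidt recurrence
  u_1 = v_1
  u_i = v_i − Σ_{j<i} ((v_i · u_j) / (u_j · u_j)) · u_j.

Step by step this gives:
  u_1 = (1, 2, 3, 3)
  u_2 = (48/23, 27/23, -63/23, 29/23)

Orthogonality check:
  u_2 · u_1 = 0 (should be 0)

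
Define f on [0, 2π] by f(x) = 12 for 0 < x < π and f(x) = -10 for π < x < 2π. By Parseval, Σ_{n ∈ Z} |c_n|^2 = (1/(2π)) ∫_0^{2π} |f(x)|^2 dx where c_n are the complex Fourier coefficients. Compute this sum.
Σ |c_n|^2 = 122

Parseval equates the L^2 energy of f (normalised by 1/(2π)) with the ℓ^2 sum of its Fourier coefficients: (1/(2π)) ∫_0^{2π} |f|^2 = Σ |c_n|^2.
Compute the left side: (1/(2π)) [∫_0^π 12^2 dx + ∫_π^{2π} (-10)^2 dx] = (1/(2π)) · (144π + 100π) = (144 + 100)/2 = 122.
So Σ_{n ∈ Z} |c_n|^2 = 122.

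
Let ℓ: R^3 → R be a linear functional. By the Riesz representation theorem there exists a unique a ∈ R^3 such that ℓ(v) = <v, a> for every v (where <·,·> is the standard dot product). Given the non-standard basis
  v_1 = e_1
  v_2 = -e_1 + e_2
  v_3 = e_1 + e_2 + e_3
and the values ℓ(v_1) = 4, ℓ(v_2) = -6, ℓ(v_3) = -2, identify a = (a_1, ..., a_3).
a = (4, -2, -4)

Write a = (a_1, ..., a_3) in the standard basis. For each basis vector v_i, ℓ(v_i) = <v_i, a> is a linear equation in the a_j's. Collect the n equations into a matrix system V a = ℓ, where row i of V is v_i (expressed in the standard basis). Since V is invertible (lower-triangular with 1s on the diagonal, up to permutation), solve by back-substitution:
  V =
[[1, 0, 0],
 [-1, 1, 0],
 [1, 1, 1]]
  V a = (4, -6, -2)
Solving gives a = (4, -2, -4).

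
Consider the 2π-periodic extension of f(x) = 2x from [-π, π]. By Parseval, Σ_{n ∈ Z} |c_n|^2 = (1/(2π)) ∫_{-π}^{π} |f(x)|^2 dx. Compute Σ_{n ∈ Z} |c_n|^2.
Σ |c_n|^2 = 4π^2/3

Expand and integrate term by term over [-π, π]:
  ∫ (2x)^2 dx = 4·(2π^3/3); ∫ 2·2·(0)·x dx = 0 (odd integrand); ∫ 0^2 dx = 0·2π.
So (1/(2π)) ∫_{-π}^{π} (2x)^2 dx = 4π^2/3 + 0 = 4π^2/3.
Parseval ⇒ Σ |c_n|^2 = 4π^2/3.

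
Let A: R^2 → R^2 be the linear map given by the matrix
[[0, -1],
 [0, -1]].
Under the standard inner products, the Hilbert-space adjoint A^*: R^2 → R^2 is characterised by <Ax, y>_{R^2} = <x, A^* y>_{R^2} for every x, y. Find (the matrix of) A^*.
A^* = A^T =
[[0, 0],
 [-1, -1]]

For real matrices with standard dot products, the defining identity <Ax, y> = <x, A^* y> gives (Ax)^T y = x^T (A^*) y, i.e. x^T A^T y = x^T (A^*) y. Since this holds for all x, y, we must have A^* = A^T. Therefore
A^* =
[[0, 0],
 [-1, -1]].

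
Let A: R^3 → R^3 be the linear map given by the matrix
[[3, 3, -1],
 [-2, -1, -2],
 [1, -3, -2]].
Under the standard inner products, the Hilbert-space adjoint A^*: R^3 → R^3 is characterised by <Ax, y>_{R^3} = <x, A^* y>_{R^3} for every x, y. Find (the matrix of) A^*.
A^* = A^T =
[[3, -2, 1],
 [3, -1, -3],
 [-1, -2, -2]]

For real matrices with standard dot products, the defining identity <Ax, y> = <x, A^* y> gives (Ax)^T y = x^T (A^*) y, i.e. x^T A^T y = x^T (A^*) y. Since this holds for all x, y, we must have A^* = A^T. Therefore
A^* =
[[3, -2, 1],
 [3, -1, -3],
 [-1, -2, -2]].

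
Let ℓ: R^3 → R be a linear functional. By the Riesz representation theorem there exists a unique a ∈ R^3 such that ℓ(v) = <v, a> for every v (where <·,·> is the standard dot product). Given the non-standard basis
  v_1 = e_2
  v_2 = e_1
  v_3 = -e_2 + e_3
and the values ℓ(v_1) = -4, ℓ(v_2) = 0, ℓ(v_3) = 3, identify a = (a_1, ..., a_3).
a = (0, -4, -1)

Write a = (a_1, ..., a_3) in the standard basis. For each basis vector v_i, ℓ(v_i) = <v_i, a> is a linear equation in the a_j's. Collect the n equations into a matrix system V a = ℓ, where row i of V is v_i (expressed in the standard basis). Since V is invertible (lower-triangular with 1s on the diagonal, up to permutation), solve by back-substitution:
  V =
[[0, 1, 0],
 [1, 0, 0],
 [0, -1, 1]]
  V a = (-4, 0, 3)
Solving gives a = (0, -4, -1).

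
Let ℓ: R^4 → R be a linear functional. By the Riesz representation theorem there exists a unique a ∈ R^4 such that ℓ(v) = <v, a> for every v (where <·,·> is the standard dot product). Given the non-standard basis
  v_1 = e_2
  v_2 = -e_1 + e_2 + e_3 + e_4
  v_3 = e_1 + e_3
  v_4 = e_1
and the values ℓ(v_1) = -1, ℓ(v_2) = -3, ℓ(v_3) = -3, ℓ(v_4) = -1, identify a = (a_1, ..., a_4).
a = (-1, -1, -2, -1)

Write a = (a_1, ..., a_4) in the standard basis. For each basis vector v_i, ℓ(v_i) = <v_i, a> is a linear equation in the a_j's. Collect the n equations into a matrix system V a = ℓ, where row i of V is v_i (expressed in the standard basis). Since V is invertible (lower-triangular with 1s on the diagonal, up to permutation), solve by back-substitution:
  V =
[[0, 1, 0, 0],
 [-1, 1, 1, 1],
 [1, 0, 1, 0],
 [1, 0, 0, 0]]
  V a = (-1, -3, -3, -1)
Solving gives a = (-1, -1, -2, -1).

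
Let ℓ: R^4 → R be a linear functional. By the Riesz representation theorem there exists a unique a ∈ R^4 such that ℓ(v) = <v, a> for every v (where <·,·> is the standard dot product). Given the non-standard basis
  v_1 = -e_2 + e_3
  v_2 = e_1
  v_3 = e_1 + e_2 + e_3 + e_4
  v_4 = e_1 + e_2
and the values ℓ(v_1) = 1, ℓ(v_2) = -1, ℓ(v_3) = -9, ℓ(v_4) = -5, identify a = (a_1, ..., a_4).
a = (-1, -4, -3, -1)

Write a = (a_1, ..., a_4) in the standard basis. For each basis vector v_i, ℓ(v_i) = <v_i, a> is a linear equation in the a_j's. Collect the n equations into a matrix system V a = ℓ, where row i of V is v_i (expressed in the standard basis). Since V is invertible (lower-triangular with 1s on the diagonal, up to permutation), solve by back-substitution:
  V =
[[0, -1, 1, 0],
 [1, 0, 0, 0],
 [1, 1, 1, 1],
 [1, 1, 0, 0]]
  V a = (1, -1, -9, -5)
Solving gives a = (-1, -4, -3, -1).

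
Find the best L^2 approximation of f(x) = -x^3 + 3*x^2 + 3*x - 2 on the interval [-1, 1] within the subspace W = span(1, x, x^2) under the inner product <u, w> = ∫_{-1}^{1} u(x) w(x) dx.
g(x) = 3*x^2 + 12*x/5 - 2

The best approximation g ∈ W is the orthogonal projection of f onto W. Writing g = a_0 + a_1 x + a_2 x^2, the coefficients solve the normal equations G · a = b where
  G_{ij} = <φ_i, φ_j> and b_i = <f, φ_i>, with φ_0 = 1, φ_1 = x, φ_2 = x^2.
G =
  [2, 0, 2/3]
  [0, 2/3, 0]
  [2/3, 0, 2/5],
b = (-2, 8/5, -2/15).
Solving gives a_0 = -2, a_1 = 12/5, a_2 = 3, so
  g(x) = 3*x^2 + 12*x/5 - 2.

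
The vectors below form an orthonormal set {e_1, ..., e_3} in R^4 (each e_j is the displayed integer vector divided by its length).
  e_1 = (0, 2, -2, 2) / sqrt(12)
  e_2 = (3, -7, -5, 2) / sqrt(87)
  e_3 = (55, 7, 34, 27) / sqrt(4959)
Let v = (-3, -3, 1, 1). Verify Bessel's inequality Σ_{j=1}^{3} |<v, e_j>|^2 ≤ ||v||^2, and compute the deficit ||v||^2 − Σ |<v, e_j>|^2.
Σ |<v, e_j>|^2 = 1211/171; ||v||^2 = 20; deficit = 2209/171

Write each e_j = u_j / sqrt(<u_j, u_j>) where u_j is the displayed integer vector. Then <v, e_j> = <v, u_j> / sqrt(<u_j, u_j>), so |<v, e_j>|^2 = <v, u_j>^2 / <u_j, u_j>.
Coefficients: <v, e_1> = -6/sqrt(12), <v, e_2> = 9/sqrt(87), <v, e_3> = -125/sqrt(4959).
Square and sum: Σ |<v, e_j>|^2 = 1211/171.
Compute ||v||^2 = v·v = 20.
Deficit = 20 − 1211/171 = 2209/171 ≥ 0, confirming Bessel's inequality. (The deficit equals ||v − Σ <v,e_j> e_j||^2, the squared distance from v to span{e_j}.)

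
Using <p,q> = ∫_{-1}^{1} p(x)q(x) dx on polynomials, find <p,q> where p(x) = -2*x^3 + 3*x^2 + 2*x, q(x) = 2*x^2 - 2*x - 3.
<p,q> = -14/3

Expand the product: p(x)·q(x) = -4*x^5 + 10*x^4 + 4*x^3 - 13*x^2 - 6*x.
∫_{-1}^{1} of each monomial x^k gives [2/(k+1) if k even, 0 if k odd]. Integrating term-by-term (or equivalently evaluating the antiderivative F(x) = -2*x^6/3 + 2*x^5 + x^4 - 13*x^3/3 - 3*x^2 at the endpoints):
  F(1) − F(−1) = -5 − (-1/3) = -14/3.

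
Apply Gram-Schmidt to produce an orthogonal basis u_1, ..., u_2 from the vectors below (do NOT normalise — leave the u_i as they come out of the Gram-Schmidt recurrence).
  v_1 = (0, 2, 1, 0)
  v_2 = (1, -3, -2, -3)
Orthogonal basis:
  u_1 = (0, 2, 1, 0)
  u_2 = (1, 1/5, -2/5, -3)

Apply the Gram-Schmidt recurrence
  u_1 = v_1
  u_i = v_i − Σ_{j<i} ((v_i · u_j) / (u_j · u_j)) · u_j.

Step by step this gives:
  u_1 = (0, 2, 1, 0)
  u_2 = (1, 1/5, -2/5, -3)

Orthogonality check:
  u_2 · u_1 = 0 (should be 0)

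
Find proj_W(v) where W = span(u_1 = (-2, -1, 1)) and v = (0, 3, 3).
proj_W(v) = (0, 0, 0)

Set up U = [u_1 | ... | u_1] ∈ R^(3×1). The projector onto W = col(U) is P = U (U^T U)^(-1) U^T.
Compute U^T U =
  [6],
and U^T v = (0).
Solve U^T U · c = U^T v for the coefficients: c = (0). The projection is proj_W(v) = U c.
Check: (v - proj_W(v)) · u_1 = 0  (should be 0).
Result: proj_W(v) = (0, 0, 0).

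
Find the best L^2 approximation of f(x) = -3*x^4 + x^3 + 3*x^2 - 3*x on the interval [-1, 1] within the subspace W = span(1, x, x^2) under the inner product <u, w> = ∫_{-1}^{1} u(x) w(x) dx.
g(x) = 3*x^2/7 - 12*x/5 + 9/35

The best approximation g ∈ W is the orthogonal projection of f onto W. Writing g = a_0 + a_1 x + a_2 x^2, the coefficients solve the normal equations G · a = b where
  G_{ij} = <φ_i, φ_j> and b_i = <f, φ_i>, with φ_0 = 1, φ_1 = x, φ_2 = x^2.
G =
  [2, 0, 2/3]
  [0, 2/3, 0]
  [2/3, 0, 2/5],
b = (4/5, -8/5, 12/35).
Solving gives a_0 = 9/35, a_1 = -12/5, a_2 = 3/7, so
  g(x) = 3*x^2/7 - 12*x/5 + 9/35.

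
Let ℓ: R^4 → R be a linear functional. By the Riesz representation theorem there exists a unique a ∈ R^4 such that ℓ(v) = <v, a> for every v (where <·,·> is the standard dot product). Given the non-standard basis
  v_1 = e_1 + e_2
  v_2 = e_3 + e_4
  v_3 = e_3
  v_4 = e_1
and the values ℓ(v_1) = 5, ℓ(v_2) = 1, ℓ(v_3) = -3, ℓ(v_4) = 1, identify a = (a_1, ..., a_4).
a = (1, 4, -3, 4)

Write a = (a_1, ..., a_4) in the standard basis. For each basis vector v_i, ℓ(v_i) = <v_i, a> is a linear equation in the a_j's. Collect the n equations into a matrix system V a = ℓ, where row i of V is v_i (expressed in the standard basis). Since V is invertible (lower-triangular with 1s on the diagonal, up to permutation), solve by back-substitution:
  V =
[[1, 1, 0, 0],
 [0, 0, 1, 1],
 [0, 0, 1, 0],
 [1, 0, 0, 0]]
  V a = (5, 1, -3, 1)
Solving gives a = (1, 4, -3, 4).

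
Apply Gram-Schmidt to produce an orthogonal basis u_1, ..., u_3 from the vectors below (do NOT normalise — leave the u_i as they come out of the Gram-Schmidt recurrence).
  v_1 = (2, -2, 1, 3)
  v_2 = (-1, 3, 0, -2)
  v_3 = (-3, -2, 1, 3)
Orthogonal basis:
  u_1 = (2, -2, 1, 3)
  u_2 = (5/9, 13/9, 7/9, 1/3)
  u_3 = (-95/28, 5/28, 5/4, 55/28)

Apply the Gram-Schmidt recurrence
  u_1 = v_1
  u_i = v_i − Σ_{j<i} ((v_i · u_j) / (u_j · u_j)) · u_j.

Step by step this gives:
  u_1 = (2, -2, 1, 3)
  u_2 = (5/9, 13/9, 7/9, 1/3)
  u_3 = (-95/28, 5/28, 5/4, 55/28)

Orthogonality check:
  u_2 · u_1 = 0 (should be 0)
  u_3 · u_1 = 0 (should be 0)
  u_3 · u_2 = 0 (should be 0)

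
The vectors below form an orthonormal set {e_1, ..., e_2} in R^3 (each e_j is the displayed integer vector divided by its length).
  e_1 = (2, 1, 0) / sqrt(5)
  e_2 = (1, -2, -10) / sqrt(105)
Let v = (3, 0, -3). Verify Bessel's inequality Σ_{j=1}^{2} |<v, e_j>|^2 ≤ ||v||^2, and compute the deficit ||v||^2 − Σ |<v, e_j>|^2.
Σ |<v, e_j>|^2 = 123/7; ||v||^2 = 18; deficit = 3/7

Write each e_j = u_j / sqrt(<u_j, u_j>) where u_j is the displayed integer vector. Then <v, e_j> = <v, u_j> / sqrt(<u_j, u_j>), so |<v, e_j>|^2 = <v, u_j>^2 / <u_j, u_j>.
Coefficients: <v, e_1> = 6/sqrt(5), <v, e_2> = 33/sqrt(105).
Square and sum: Σ |<v, e_j>|^2 = 123/7.
Compute ||v||^2 = v·v = 18.
Deficit = 18 − 123/7 = 3/7 ≥ 0, confirming Bessel's inequality. (The deficit equals ||v − Σ <v,e_j> e_j||^2, the squared distance from v to span{e_j}.)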